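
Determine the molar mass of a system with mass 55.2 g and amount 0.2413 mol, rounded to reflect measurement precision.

229 g/mol

molar mass = 55.2 g ÷ 0.2413 mol = 228.760878574… g/mol.
55.2 has 3 significant figures; 0.2413 has 4.
Division/multiplication keeps the fewest: 3 significant figures.
Rounded: 229 g/mol.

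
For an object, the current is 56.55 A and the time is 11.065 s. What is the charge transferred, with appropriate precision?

charge transferred = 56.55 A × 11.065 s = 625.72575 C.
56.55 has 4 significant figures; 11.065 has 5.
Division/multiplication keeps the fewest: 4 significant figures.
Rounded: 6.257 × 10^2 C.

6.257 × 10^2 C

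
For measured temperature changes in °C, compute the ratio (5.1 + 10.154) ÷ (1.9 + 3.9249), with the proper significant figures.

2.6

5.1 + 10.154 = 15.254, limited to 1 d.p. → 3 s.f.; 1.9 + 3.9249 = 5.8249, limited to 1 d.p. → 2 s.f.
Carrying full precision, 15.254 ÷ 5.8249 = 2.61875740356…; keep min(3, 2) = 2 s.f.
Rounded to 2 significant figures: 2.6.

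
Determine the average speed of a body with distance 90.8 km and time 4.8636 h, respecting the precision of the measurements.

18.7 km/h

average speed = 90.8 km ÷ 4.8636 h = 18.669298462… km/h.
90.8 has 3 significant figures; 4.8636 has 5.
Division/multiplication keeps the fewest: 3 significant figures.
Rounded: 18.7 km/h.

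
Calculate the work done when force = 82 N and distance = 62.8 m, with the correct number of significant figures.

work done = 82 N × 62.8 m = 5149.6 J.
82 has 2 significant figures; 62.8 has 3.
Division/multiplication keeps the fewest: 2 significant figures.
Rounded: 5.1 × 10^3 J.

5.1 × 10^3 J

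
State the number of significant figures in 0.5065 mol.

0.5065: leading zeros are not significant; zeros between nonzero digits are significant.

4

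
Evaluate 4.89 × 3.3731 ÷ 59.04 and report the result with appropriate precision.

4.89 × 3.3731 ÷ 59.04 = 0.279377693089…
Multiplication/division keeps the fewest significant figures: 4.89 → 3 s.f., 3.3731 → 5 s.f., 59.04 → 4 s.f.; limit is 3.
Rounded to 3 significant figures: 0.279.

0.279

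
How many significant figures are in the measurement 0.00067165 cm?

5

0.00067165: leading zeros are not significant.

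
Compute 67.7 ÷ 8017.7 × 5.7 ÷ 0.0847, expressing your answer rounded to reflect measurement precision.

5.7 × 10⁻¹

67.7 ÷ 8017.7 × 5.7 ÷ 0.0847 = 0.568238050763…
Multiplication/division keeps the fewest significant figures: 67.7 → 3 s.f., 8017.7 → 5 s.f., 5.7 → 2 s.f., 0.0847 → 3 s.f.; limit is 2.
Rounded to 2 significant figures: 5.7 × 10⁻¹.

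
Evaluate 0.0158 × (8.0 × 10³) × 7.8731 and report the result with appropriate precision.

1.0 × 10³

0.0158 × (8.0 × 10³) × 7.8731 = 995.15984
Multiplication/division keeps the fewest significant figures: 0.0158 → 3 s.f., 8.0 × 10³ → 2 s.f., 7.8731 → 5 s.f.; limit is 2.
Rounded to 2 significant figures: 1.0 × 10³.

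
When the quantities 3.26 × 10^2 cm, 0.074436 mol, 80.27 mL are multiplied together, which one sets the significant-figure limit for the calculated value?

3.26 × 10^2 cm → 3 s.f.; 0.074436 mol → 5 s.f.; 80.27 mL → 4 s.f.
The fewest is 3 significant figures, from 3.26 × 10^2 cm.

3.26 × 10^2 cm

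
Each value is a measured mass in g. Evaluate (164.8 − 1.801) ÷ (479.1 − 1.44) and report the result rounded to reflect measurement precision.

0.3412

164.8 − 1.801 = 162.999, limited to 1 d.p. → 4 s.f.; 479.1 − 1.44 = 477.66, limited to 1 d.p. → 4 s.f.
Carrying full precision, 162.999 ÷ 477.66 = 0.34124481849…; keep min(4, 4) = 4 s.f.
Rounded to 4 significant figures: 0.3412.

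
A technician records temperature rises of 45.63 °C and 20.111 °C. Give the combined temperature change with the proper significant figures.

65.74 °C

45.63 °C + 20.111 °C = 65.741 °C.
Addition/subtraction keeps the fewest decimal places: 45.63 → 2 decimal places, 20.111 → 3 decimal places; limit is 2.
Rounded to 2 decimal places: 65.74 °C.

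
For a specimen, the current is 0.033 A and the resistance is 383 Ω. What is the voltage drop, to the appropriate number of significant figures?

13 V

voltage drop = 0.033 A × 383 Ω = 12.639 V.
0.033 has 2 significant figures; 383 has 3.
Division/multiplication keeps the fewest: 2 significant figures.
Rounded: 13 V.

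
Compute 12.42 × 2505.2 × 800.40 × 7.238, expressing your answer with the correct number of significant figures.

1.803 × 10^8

12.42 × 2505.2 × 800.40 × 7.238 = 180255970.137…
Multiplication/division keeps the fewest significant figures: 12.42 → 4 s.f., 2505.2 → 5 s.f., 800.40 → 5 s.f., 7.238 → 4 s.f.; limit is 4.
Rounded to 4 significant figures: 1.803 × 10^8.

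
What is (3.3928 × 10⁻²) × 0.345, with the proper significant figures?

(3.3928 × 10⁻²) × 0.345 = 0.01170516
Multiplication/division keeps the fewest significant figures: 3.3928 × 10⁻² → 5 s.f., 0.345 → 3 s.f.; limit is 3.
Rounded to 3 significant figures: 0.0117.

0.0117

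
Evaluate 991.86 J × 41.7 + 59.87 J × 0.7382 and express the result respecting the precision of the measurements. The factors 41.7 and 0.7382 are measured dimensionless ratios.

4.14 × 10⁴ J

991.86 × 41.7 = 41360.562 → 4.14 × 10⁴ J (3 s.f., last digit at the 10^2 place).
59.87 × 0.7382 = 44.196034 → 44.20 J (4 s.f., last digit at the 10^-2 place).
Sum: 41404.758034 J; keep the coarser place, 10^2.
Result: 4.14 × 10⁴ J.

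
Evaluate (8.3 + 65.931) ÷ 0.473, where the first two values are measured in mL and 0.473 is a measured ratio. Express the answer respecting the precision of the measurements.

8.3 mL + 65.931 mL = 74.231 mL; the sum is limited to 1 decimal place (3 s.f.).
Carrying full precision, 74.231 ÷ 0.473 = 156.936575053… mL; 0.473 has 3 s.f., so the result keeps min(3, 3) = 3 s.f.
Rounded to 3 significant figures: 157 mL.

157 mL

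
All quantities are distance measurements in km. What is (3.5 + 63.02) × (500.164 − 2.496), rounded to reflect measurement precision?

3.5 + 63.02 = 66.52, limited to 1 d.p. → 3 s.f.; 500.164 − 2.496 = 497.668, limited to 3 d.p. → 6 s.f.
Carrying full precision, 66.52 × 497.668 = 33104.87536; keep min(3, 6) = 3 s.f.
Rounded to 3 significant figures: 3.31 × 10^4 km².

3.31 × 10^4 km²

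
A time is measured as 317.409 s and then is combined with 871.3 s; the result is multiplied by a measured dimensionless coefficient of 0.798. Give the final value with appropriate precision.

317.409 s + 871.3 s = 1188.709 s; the sum is limited to 1 decimal place (5 s.f.).
Carrying full precision, 1188.709 × 0.798 = 948.589782 s; 0.798 has 3 s.f., so the result keeps min(5, 3) = 3 s.f.
Rounded to 3 significant figures: 949 s.

949 s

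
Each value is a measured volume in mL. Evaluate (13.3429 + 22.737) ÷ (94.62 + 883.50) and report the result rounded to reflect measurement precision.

0.036887

13.3429 + 22.737 = 36.0799, limited to 3 d.p. → 5 s.f.; 94.62 + 883.50 = 978.12, limited to 2 d.p. → 5 s.f.
Carrying full precision, 36.0799 ÷ 978.12 = 0.0368869872817…; keep min(5, 5) = 5 s.f.
Rounded to 5 significant figures: 0.036887.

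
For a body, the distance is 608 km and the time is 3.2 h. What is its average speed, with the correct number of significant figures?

1.9 × 10² km/h

average speed = 608 km ÷ 3.2 h = 190 km/h.
608 has 3 significant figures; 3.2 has 2.
Division/multiplication keeps the fewest: 2 significant figures.
Rounded: 1.9 × 10² km/h.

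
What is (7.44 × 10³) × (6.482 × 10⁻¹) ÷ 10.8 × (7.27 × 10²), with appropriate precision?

3.25 × 10⁵

(7.44 × 10³) × (6.482 × 10⁻¹) ÷ 10.8 × (7.27 × 10²) = 324632.964444…
Multiplication/division keeps the fewest significant figures: 7.44 × 10³ → 3 s.f., 6.482 × 10⁻¹ → 4 s.f., 10.8 → 3 s.f., 7.27 × 10² → 3 s.f.; limit is 3.
Rounded to 3 significant figures: 3.25 × 10⁵.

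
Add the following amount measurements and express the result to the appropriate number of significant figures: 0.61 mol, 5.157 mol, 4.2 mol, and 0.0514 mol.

0.61 mol + 5.157 mol + 4.2 mol + 0.0514 mol = 10.0184 mol.
Addition/subtraction keeps the fewest decimal places: 0.61 → 2 decimal places, 5.157 → 3 decimal places, 4.2 → 1 decimal place, 0.0514 → 4 decimal places; limit is 1.
Rounded to 1 decimal place: 10.0 mol.

10.0 mol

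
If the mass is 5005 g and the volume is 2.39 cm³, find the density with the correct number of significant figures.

2.09 × 10³ g/cm³

density = 5005 g ÷ 2.39 cm³ = 2094.14225941… g/cm³.
5005 has 4 significant figures; 2.39 has 3.
Division/multiplication keeps the fewest: 3 significant figures.
Rounded: 2.09 × 10³ g/cm³.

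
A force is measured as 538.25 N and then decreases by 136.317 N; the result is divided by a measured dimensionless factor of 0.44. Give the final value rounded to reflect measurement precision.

538.25 N − 136.317 N = 401.933 N; the difference is limited to 2 decimal places (5 s.f.).
Carrying full precision, 401.933 ÷ 0.44 = 913.484090909… N; 0.44 has 2 s.f., so the result keeps min(5, 2) = 2 s.f.
Rounded to 2 significant figures: 9.1 × 10^2 N.

9.1 × 10^2 N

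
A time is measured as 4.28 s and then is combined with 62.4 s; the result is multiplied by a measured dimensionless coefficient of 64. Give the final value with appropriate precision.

4.3 × 10³ s

4.28 s + 62.4 s = 66.68 s; the sum is limited to 1 decimal place (3 s.f.).
Carrying full precision, 66.68 × 64 = 4267.52 s; 64 has 2 s.f., so the result keeps min(3, 2) = 2 s.f.
Rounded to 2 significant figures: 4.3 × 10³ s.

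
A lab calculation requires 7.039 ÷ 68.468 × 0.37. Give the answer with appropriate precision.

0.038

7.039 ÷ 68.468 × 0.37 = 0.0380386457907…
Multiplication/division keeps the fewest significant figures: 7.039 → 4 s.f., 68.468 → 5 s.f., 0.37 → 2 s.f.; limit is 2.
Rounded to 2 significant figures: 0.038.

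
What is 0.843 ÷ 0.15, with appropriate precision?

0.843 ÷ 0.15 = 5.62
Multiplication/division keeps the fewest significant figures: 0.843 → 3 s.f., 0.15 → 2 s.f.; limit is 2.
Rounded to 2 significant figures: 5.6.

5.6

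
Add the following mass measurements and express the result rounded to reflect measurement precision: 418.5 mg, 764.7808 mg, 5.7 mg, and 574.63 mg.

1763.6 mg

418.5 mg + 764.7808 mg + 5.7 mg + 574.63 mg = 1763.6108 mg.
Addition/subtraction keeps the fewest decimal places: 418.5 → 1 decimal place, 764.7808 → 4 decimal places, 5.7 → 1 decimal place, 574.63 → 2 decimal places; limit is 1.
Rounded to 1 decimal place: 1763.6 mg.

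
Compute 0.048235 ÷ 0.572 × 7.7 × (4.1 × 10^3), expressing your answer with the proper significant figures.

2.7 × 10^3

0.048235 ÷ 0.572 × 7.7 × (4.1 × 10^3) = 2662.20096154…
Multiplication/division keeps the fewest significant figures: 0.048235 → 5 s.f., 0.572 → 3 s.f., 7.7 → 2 s.f., 4.1 × 10^3 → 2 s.f.; limit is 2.
Rounded to 2 significant figures: 2.7 × 10^3.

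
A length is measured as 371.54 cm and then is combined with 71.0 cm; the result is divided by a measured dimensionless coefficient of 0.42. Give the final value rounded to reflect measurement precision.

371.54 cm + 71.0 cm = 442.54 cm; the sum is limited to 1 decimal place (4 s.f.).
Carrying full precision, 442.54 ÷ 0.42 = 1053.66666667… cm; 0.42 has 2 s.f., so the result keeps min(4, 2) = 2 s.f.
Rounded to 2 significant figures: 1.1 × 10³ cm.

1.1 × 10³ cm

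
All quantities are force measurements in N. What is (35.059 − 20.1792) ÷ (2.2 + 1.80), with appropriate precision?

3.7

35.059 − 20.1792 = 14.8798, limited to 3 d.p. → 5 s.f.; 2.2 + 1.80 = 4.00, limited to 1 d.p. → 2 s.f.
Carrying full precision, 14.8798 ÷ 4.00 = 3.71995; keep min(5, 2) = 2 s.f.
Rounded to 2 significant figures: 3.7.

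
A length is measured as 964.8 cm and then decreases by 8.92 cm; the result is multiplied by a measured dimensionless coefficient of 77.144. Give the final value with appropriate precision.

7.374 × 10^4 cm

964.8 cm − 8.92 cm = 955.88 cm; the difference is limited to 1 decimal place (4 s.f.).
Carrying full precision, 955.88 × 77.144 = 73740.40672 cm; 77.144 has 5 s.f., so the result keeps min(4, 5) = 4 s.f.
Rounded to 4 significant figures: 7.374 × 10^4 cm.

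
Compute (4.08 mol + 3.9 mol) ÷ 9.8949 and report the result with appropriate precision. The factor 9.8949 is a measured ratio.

4.08 mol + 3.9 mol = 7.98 mol; the sum is limited to 1 decimal place (2 s.f.).
Carrying full precision, 7.98 ÷ 9.8949 = 0.806476063427… mol; 9.8949 has 5 s.f., so the result keeps min(2, 5) = 2 s.f.
Rounded to 2 significant figures: 0.81 mol.

0.81 mol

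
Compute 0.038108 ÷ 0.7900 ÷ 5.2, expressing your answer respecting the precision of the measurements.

0.0093

0.038108 ÷ 0.7900 ÷ 5.2 = 0.00927653359299…
Multiplication/division keeps the fewest significant figures: 0.038108 → 5 s.f., 0.7900 → 4 s.f., 5.2 → 2 s.f.; limit is 2.
Rounded to 2 significant figures: 0.0093.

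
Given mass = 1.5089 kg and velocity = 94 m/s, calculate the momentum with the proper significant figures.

momentum = 1.5089 kg × 94 m/s = 141.8366 kg·m/s.
1.5089 has 5 significant figures; 94 has 2.
Division/multiplication keeps the fewest: 2 significant figures.
Rounded: 1.4 × 10² kg·m/s.

1.4 × 10² kg·m/s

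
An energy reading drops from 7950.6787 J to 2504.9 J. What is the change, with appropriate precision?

7950.6787 J − 2504.9 J = 5445.7787 J.
Addition/subtraction keeps the fewest decimal places: 7950.6787 → 4 decimal places, 2504.9 → 1 decimal place; limit is 1.
Rounded to 1 decimal place: 5445.8 J.

5445.8 J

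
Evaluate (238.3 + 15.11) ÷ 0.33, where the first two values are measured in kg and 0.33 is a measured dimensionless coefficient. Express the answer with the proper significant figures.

238.3 kg + 15.11 kg = 253.41 kg; the sum is limited to 1 decimal place (4 s.f.).
Carrying full precision, 253.41 ÷ 0.33 = 767.909090909… kg; 0.33 has 2 s.f., so the result keeps min(4, 2) = 2 s.f.
Rounded to 2 significant figures: 7.7 × 10² kg.

7.7 × 10² kg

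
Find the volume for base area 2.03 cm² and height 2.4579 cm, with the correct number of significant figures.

volume = 2.03 cm² × 2.4579 cm = 4.989537 cm³.
2.03 has 3 significant figures; 2.4579 has 5.
Division/multiplication keeps the fewest: 3 significant figures.
Rounded: 4.99 cm³.

4.99 cm³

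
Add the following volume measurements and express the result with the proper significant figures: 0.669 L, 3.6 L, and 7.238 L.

0.669 L + 3.6 L + 7.238 L = 11.507 L.
Addition/subtraction keeps the fewest decimal places: 0.669 → 3 decimal places, 3.6 → 1 decimal place, 7.238 → 3 decimal places; limit is 1.
Rounded to 1 decimal place: 11.5 L.

11.5 L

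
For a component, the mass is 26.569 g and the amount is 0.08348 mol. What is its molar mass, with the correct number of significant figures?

318.3 g/mol

molar mass = 26.569 g ÷ 0.08348 mol = 318.267848586… g/mol.
26.569 has 5 significant figures; 0.08348 has 4.
Division/multiplication keeps the fewest: 4 significant figures.
Rounded: 318.3 g/mol.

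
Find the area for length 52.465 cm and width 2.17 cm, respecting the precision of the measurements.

area = 52.465 cm × 2.17 cm = 113.84905 cm².
52.465 has 5 significant figures; 2.17 has 3.
Division/multiplication keeps the fewest: 3 significant figures.
Rounded: 114 cm².

114 cm²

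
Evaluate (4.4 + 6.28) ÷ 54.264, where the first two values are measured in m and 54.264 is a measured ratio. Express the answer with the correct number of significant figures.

4.4 m + 6.28 m = 10.68 m; the sum is limited to 1 decimal place (3 s.f.).
Carrying full precision, 10.68 ÷ 54.264 = 0.196815568333… m; 54.264 has 5 s.f., so the result keeps min(3, 5) = 3 s.f.
Rounded to 3 significant figures: 0.197 m.

0.197 m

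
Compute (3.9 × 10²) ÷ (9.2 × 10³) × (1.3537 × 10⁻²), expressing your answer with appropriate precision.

5.7 × 10⁻⁴

(3.9 × 10²) ÷ (9.2 × 10³) × (1.3537 × 10⁻²) = 0.000573851086957…
Multiplication/division keeps the fewest significant figures: 3.9 × 10² → 2 s.f., 9.2 × 10³ → 2 s.f., 1.3537 × 10⁻² → 5 s.f.; limit is 2.
Rounded to 2 significant figures: 5.7 × 10⁻⁴.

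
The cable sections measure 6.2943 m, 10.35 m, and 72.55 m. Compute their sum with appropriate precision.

89.19 m

6.2943 m + 10.35 m + 72.55 m = 89.1943 m.
Addition/subtraction keeps the fewest decimal places: 6.2943 → 4 decimal places, 10.35 → 2 decimal places, 72.55 → 2 decimal places; limit is 2.
Rounded to 2 decimal places: 89.19 m.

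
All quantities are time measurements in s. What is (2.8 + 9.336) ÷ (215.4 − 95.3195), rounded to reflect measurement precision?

2.8 + 9.336 = 12.136, limited to 1 d.p. → 3 s.f.; 215.4 − 95.3195 = 120.0805, limited to 1 d.p. → 4 s.f.
Carrying full precision, 12.136 ÷ 120.0805 = 0.101065535203…; keep min(3, 4) = 3 s.f.
Rounded to 3 significant figures: 0.101.

0.101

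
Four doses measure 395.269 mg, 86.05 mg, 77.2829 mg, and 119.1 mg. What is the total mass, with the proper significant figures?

677.7 mg

395.269 mg + 86.05 mg + 77.2829 mg + 119.1 mg = 677.7019 mg.
Addition/subtraction keeps the fewest decimal places: 395.269 → 3 decimal places, 86.05 → 2 decimal places, 77.2829 → 4 decimal places, 119.1 → 1 decimal place; limit is 1.
Rounded to 1 decimal place: 677.7 mg.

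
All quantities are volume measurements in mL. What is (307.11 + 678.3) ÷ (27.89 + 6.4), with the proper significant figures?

28.7

307.11 + 678.3 = 985.41, limited to 1 d.p. → 4 s.f.; 27.89 + 6.4 = 34.29, limited to 1 d.p. → 3 s.f.
Carrying full precision, 985.41 ÷ 34.29 = 28.7375328084…; keep min(4, 3) = 3 s.f.
Rounded to 3 significant figures: 28.7.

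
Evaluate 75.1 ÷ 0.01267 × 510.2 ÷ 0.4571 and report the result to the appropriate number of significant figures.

6.62 × 10⁶

75.1 ÷ 0.01267 × 510.2 ÷ 0.4571 = 6615955.19055…
Multiplication/division keeps the fewest significant figures: 75.1 → 3 s.f., 0.01267 → 4 s.f., 510.2 → 4 s.f., 0.4571 → 4 s.f.; limit is 3.
Rounded to 3 significant figures: 6.62 × 10⁶.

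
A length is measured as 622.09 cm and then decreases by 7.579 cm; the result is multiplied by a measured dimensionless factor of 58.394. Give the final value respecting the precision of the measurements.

35884 cm

622.09 cm − 7.579 cm = 614.511 cm; the difference is limited to 2 decimal places (5 s.f.).
Carrying full precision, 614.511 × 58.394 = 35883.755334 cm; 58.394 has 5 s.f., so the result keeps min(5, 5) = 5 s.f.
Rounded to 5 significant figures: 35884 cm.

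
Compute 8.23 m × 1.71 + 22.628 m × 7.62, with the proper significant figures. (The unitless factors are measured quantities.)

8.23 × 1.71 = 14.0733 → 14.1 m (3 s.f., last digit at the 10^-1 place).
22.628 × 7.62 = 172.42536 → 1.72 × 10² m (3 s.f., last digit at the 10^0 place).
Sum: 186.49866 m; keep the coarser place, 10^0.
Result: 186 m.

186 m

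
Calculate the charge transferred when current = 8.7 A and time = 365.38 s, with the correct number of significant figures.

3.2 × 10³ C

charge transferred = 8.7 A × 365.38 s = 3178.806 C.
8.7 has 2 significant figures; 365.38 has 5.
Division/multiplication keeps the fewest: 2 significant figures.
Rounded: 3.2 × 10³ C.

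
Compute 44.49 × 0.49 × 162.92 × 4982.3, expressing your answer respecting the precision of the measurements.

1.8 × 10^7

44.49 × 0.49 × 162.92 × 4982.3 = 17695496.8604…
Multiplication/division keeps the fewest significant figures: 44.49 → 4 s.f., 0.49 → 2 s.f., 162.92 → 5 s.f., 4982.3 → 5 s.f.; limit is 2.
Rounded to 2 significant figures: 1.8 × 10^7.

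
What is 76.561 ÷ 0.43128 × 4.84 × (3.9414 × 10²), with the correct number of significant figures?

3.39 × 10⁵

76.561 ÷ 0.43128 × 4.84 × (3.9414 × 10²) = 338644.598158…
Multiplication/division keeps the fewest significant figures: 76.561 → 5 s.f., 0.43128 → 5 s.f., 4.84 → 3 s.f., 3.9414 × 10² → 5 s.f.; limit is 3.
Rounded to 3 significant figures: 3.39 × 10⁵.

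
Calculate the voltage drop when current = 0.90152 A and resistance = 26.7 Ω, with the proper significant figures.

24.1 V

voltage drop = 0.90152 A × 26.7 Ω = 24.070584 V.
0.90152 has 5 significant figures; 26.7 has 3.
Division/multiplication keeps the fewest: 3 significant figures.
Rounded: 24.1 V.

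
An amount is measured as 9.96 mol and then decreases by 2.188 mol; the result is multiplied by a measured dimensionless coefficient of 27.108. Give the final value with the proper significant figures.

2.11 × 10² mol

9.96 mol − 2.188 mol = 7.772 mol; the difference is limited to 2 decimal places (3 s.f.).
Carrying full precision, 7.772 × 27.108 = 210.683376 mol; 27.108 has 5 s.f., so the result keeps min(3, 5) = 3 s.f.
Rounded to 3 significant figures: 2.11 × 10² mol.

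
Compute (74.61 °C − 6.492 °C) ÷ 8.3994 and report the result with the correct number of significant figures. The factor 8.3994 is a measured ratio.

8.110 °C

74.61 °C − 6.492 °C = 68.118 °C; the difference is limited to 2 decimal places (4 s.f.).
Carrying full precision, 68.118 ÷ 8.3994 = 8.10986499036… °C; 8.3994 has 5 s.f., so the result keeps min(4, 5) = 4 s.f.
Rounded to 4 significant figures: 8.110 °C.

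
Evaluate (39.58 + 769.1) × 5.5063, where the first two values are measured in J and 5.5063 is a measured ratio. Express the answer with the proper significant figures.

4453 J

39.58 J + 769.1 J = 808.68 J; the sum is limited to 1 decimal place (4 s.f.).
Carrying full precision, 808.68 × 5.5063 = 4452.834684 J; 5.5063 has 5 s.f., so the result keeps min(4, 5) = 4 s.f.
Rounded to 4 significant figures: 4453 J.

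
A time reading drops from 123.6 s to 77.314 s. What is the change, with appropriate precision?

123.6 s − 77.314 s = 46.286 s.
Addition/subtraction keeps the fewest decimal places: 123.6 → 1 decimal place, 77.314 → 3 decimal places; limit is 1.
Rounded to 1 decimal place: 46.3 s.

46.3 s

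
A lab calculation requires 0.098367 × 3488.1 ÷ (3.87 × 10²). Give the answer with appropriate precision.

0.098367 × 3488.1 ÷ (3.87 × 10²) = 0.886599309302…
Multiplication/division keeps the fewest significant figures: 0.098367 → 5 s.f., 3488.1 → 5 s.f., 3.87 × 10² → 3 s.f.; limit is 3.
Rounded to 3 significant figures: 0.887.

0.887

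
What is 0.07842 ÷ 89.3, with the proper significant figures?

8.78 × 10^-4

0.07842 ÷ 89.3 = 0.000878163493841…
Multiplication/division keeps the fewest significant figures: 0.07842 → 4 s.f., 89.3 → 3 s.f.; limit is 3.
Rounded to 3 significant figures: 8.78 × 10^-4.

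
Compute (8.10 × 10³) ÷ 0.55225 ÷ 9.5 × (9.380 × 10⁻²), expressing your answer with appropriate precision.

(8.10 × 10³) ÷ 0.55225 ÷ 9.5 × (9.380 × 10⁻²) = 144.819994758…
Multiplication/division keeps the fewest significant figures: 8.10 × 10³ → 3 s.f., 0.55225 → 5 s.f., 9.5 → 2 s.f., 9.380 × 10⁻² → 4 s.f.; limit is 2.
Rounded to 2 significant figures: 1.4 × 10².

1.4 × 10²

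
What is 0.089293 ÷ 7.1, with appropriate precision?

0.013

0.089293 ÷ 7.1 = 0.0125764788732…
Multiplication/division keeps the fewest significant figures: 0.089293 → 5 s.f., 7.1 → 2 s.f.; limit is 2.
Rounded to 2 significant figures: 0.013.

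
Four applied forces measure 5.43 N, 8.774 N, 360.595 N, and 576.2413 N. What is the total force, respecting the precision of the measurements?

5.43 N + 8.774 N + 360.595 N + 576.2413 N = 951.0403 N.
Addition/subtraction keeps the fewest decimal places: 5.43 → 2 decimal places, 8.774 → 3 decimal places, 360.595 → 3 decimal places, 576.2413 → 4 decimal places; limit is 2.
Rounded to 2 decimal places: 951.04 N.

951.04 N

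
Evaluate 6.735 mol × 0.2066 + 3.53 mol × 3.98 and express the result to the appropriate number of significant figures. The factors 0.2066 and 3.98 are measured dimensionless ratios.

6.735 × 0.2066 = 1.391451 → 1.391 mol (4 s.f., last digit at the 10^-3 place).
3.53 × 3.98 = 14.0494 → 14.0 mol (3 s.f., last digit at the 10^-1 place).
Sum: 15.440851 mol; keep the coarser place, 10^-1.
Result: 15.4 mol.

15.4 mol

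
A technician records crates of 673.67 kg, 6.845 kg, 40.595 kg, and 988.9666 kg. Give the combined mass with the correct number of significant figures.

673.67 kg + 6.845 kg + 40.595 kg + 988.9666 kg = 1710.0766 kg.
Addition/subtraction keeps the fewest decimal places: 673.67 → 2 decimal places, 6.845 → 3 decimal places, 40.595 → 3 decimal places, 988.9666 → 4 decimal places; limit is 2.
Rounded to 2 decimal places: 1710.08 kg.

1710.08 kg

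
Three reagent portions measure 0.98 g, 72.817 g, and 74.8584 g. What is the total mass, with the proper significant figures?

1.4866 × 10^2 g

0.98 g + 72.817 g + 74.8584 g = 148.6554 g.
Addition/subtraction keeps the fewest decimal places: 0.98 → 2 decimal places, 72.817 → 3 decimal places, 74.8584 → 4 decimal places; limit is 2.
Rounded to 2 decimal places: 1.4866 × 10^2 g.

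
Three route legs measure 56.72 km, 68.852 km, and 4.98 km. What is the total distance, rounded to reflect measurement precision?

130.55 km

56.72 km + 68.852 km + 4.98 km = 130.552 km.
Addition/subtraction keeps the fewest decimal places: 56.72 → 2 decimal places, 68.852 → 3 decimal places, 4.98 → 2 decimal places; limit is 2.
Rounded to 2 decimal places: 130.55 km.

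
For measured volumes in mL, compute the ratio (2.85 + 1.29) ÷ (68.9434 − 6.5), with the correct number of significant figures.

2.85 + 1.29 = 4.14, limited to 2 d.p. → 3 s.f.; 68.9434 − 6.5 = 62.4434, limited to 1 d.p. → 3 s.f.
Carrying full precision, 4.14 ÷ 62.4434 = 0.0663000413174…; keep min(3, 3) = 3 s.f.
Rounded to 3 significant figures: 0.0663.

0.0663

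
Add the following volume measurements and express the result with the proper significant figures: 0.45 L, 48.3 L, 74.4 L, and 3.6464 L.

0.45 L + 48.3 L + 74.4 L + 3.6464 L = 126.7964 L.
Addition/subtraction keeps the fewest decimal places: 0.45 → 2 decimal places, 48.3 → 1 decimal place, 74.4 → 1 decimal place, 3.6464 → 4 decimal places; limit is 1.
Rounded to 1 decimal place: 126.8 L.

126.8 L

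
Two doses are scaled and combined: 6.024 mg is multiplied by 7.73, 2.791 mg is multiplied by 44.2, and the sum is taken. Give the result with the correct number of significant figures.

1.70 × 10² mg

6.024 × 7.73 = 46.56552 → 46.6 mg (3 s.f., last digit at the 10^-1 place).
2.791 × 44.2 = 123.3622 → 123 mg (3 s.f., last digit at the 10^0 place).
Sum: 169.92772 mg; keep the coarser place, 10^0.
Result: 1.70 × 10² mg.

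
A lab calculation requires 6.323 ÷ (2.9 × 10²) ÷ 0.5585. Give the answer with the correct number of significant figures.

0.039

6.323 ÷ (2.9 × 10²) ÷ 0.5585 = 0.0390392986139…
Multiplication/division keeps the fewest significant figures: 6.323 → 4 s.f., 2.9 × 10² → 2 s.f., 0.5585 → 4 s.f.; limit is 2.
Rounded to 2 significant figures: 0.039.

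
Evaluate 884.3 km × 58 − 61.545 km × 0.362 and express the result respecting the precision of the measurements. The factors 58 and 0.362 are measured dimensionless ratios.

884.3 × 58 = 51289.4 → 5.1 × 10⁴ km (2 s.f., last digit at the 10^3 place).
61.545 × 0.362 = 22.27929 → 22.3 km (3 s.f., last digit at the 10^-1 place).
Difference: 51267.12071 km; keep the coarser place, 10^3.
Result: 5.1 × 10⁴ km.

5.1 × 10⁴ km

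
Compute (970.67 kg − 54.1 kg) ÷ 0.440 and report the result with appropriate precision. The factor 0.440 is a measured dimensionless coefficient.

2.08 × 10³ kg

970.67 kg − 54.1 kg = 916.57 kg; the difference is limited to 1 decimal place (4 s.f.).
Carrying full precision, 916.57 ÷ 0.440 = 2083.11363636… kg; 0.440 has 3 s.f., so the result keeps min(4, 3) = 3 s.f.
Rounded to 3 significant figures: 2.08 × 10³ kg.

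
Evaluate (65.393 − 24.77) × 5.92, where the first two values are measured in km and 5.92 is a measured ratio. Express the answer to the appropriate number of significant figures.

240. km

65.393 km − 24.77 km = 40.623 km; the difference is limited to 2 decimal places (4 s.f.).
Carrying full precision, 40.623 × 5.92 = 240.48816 km; 5.92 has 3 s.f., so the result keeps min(4, 3) = 3 s.f.
Rounded to 3 significant figures: 240. km.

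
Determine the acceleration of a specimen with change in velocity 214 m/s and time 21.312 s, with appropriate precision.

acceleration = 214 m/s ÷ 21.312 s = 10.0412912913… m/s².
214 has 3 significant figures; 21.312 has 5.
Division/multiplication keeps the fewest: 3 significant figures.
Rounded: 10.0 m/s².

10.0 m/s²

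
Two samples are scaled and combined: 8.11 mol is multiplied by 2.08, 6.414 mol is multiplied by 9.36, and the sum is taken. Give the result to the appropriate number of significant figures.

76.9 mol

8.11 × 2.08 = 16.8688 → 16.9 mol (3 s.f., last digit at the 10^-1 place).
6.414 × 9.36 = 60.03504 → 60.0 mol (3 s.f., last digit at the 10^-1 place).
Sum: 76.90384 mol; keep the coarser place, 10^-1.
Result: 76.9 mol.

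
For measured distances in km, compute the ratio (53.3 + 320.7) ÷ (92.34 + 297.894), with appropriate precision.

53.3 + 320.7 = 374.0, limited to 1 d.p. → 4 s.f.; 92.34 + 297.894 = 390.234, limited to 2 d.p. → 5 s.f.
Carrying full precision, 374.0 ÷ 390.234 = 0.958399319383…; keep min(4, 5) = 4 s.f.
Rounded to 4 significant figures: 0.9584.

0.9584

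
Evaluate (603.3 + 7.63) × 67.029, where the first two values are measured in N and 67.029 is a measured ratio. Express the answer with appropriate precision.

603.3 N + 7.63 N = 610.93 N; the sum is limited to 1 decimal place (4 s.f.).
Carrying full precision, 610.93 × 67.029 = 40950.02697 N; 67.029 has 5 s.f., so the result keeps min(4, 5) = 4 s.f.
Rounded to 4 significant figures: 4.095 × 10⁴ N.

4.095 × 10⁴ N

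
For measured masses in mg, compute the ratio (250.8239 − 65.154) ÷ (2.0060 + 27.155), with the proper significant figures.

250.8239 − 65.154 = 185.6699, limited to 3 d.p. → 6 s.f.; 2.0060 + 27.155 = 29.1610, limited to 3 d.p. → 5 s.f.
Carrying full precision, 185.6699 ÷ 29.1610 = 6.36706217208…; keep min(6, 5) = 5 s.f.
Rounded to 5 significant figures: 6.3671.

6.3671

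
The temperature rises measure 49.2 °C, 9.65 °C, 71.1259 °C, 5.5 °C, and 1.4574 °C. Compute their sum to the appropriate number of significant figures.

136.9 °C

49.2 °C + 9.65 °C + 71.1259 °C + 5.5 °C + 1.4574 °C = 136.9333 °C.
Addition/subtraction keeps the fewest decimal places: 49.2 → 1 decimal place, 9.65 → 2 decimal places, 71.1259 → 4 decimal places, 5.5 → 1 decimal place, 1.4574 → 4 decimal places; limit is 1.
Rounded to 1 decimal place: 136.9 °C.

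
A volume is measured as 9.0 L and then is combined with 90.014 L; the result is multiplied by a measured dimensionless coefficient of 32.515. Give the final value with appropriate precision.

9.0 L + 90.014 L = 99.014 L; the sum is limited to 1 decimal place (3 s.f.).
Carrying full precision, 99.014 × 32.515 = 3219.44021 L; 32.515 has 5 s.f., so the result keeps min(3, 5) = 3 s.f.
Rounded to 3 significant figures: 3.22 × 10³ L.

3.22 × 10³ L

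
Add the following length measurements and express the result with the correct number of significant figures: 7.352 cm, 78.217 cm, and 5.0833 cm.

7.352 cm + 78.217 cm + 5.0833 cm = 90.6523 cm.
Addition/subtraction keeps the fewest decimal places: 7.352 → 3 decimal places, 78.217 → 3 decimal places, 5.0833 → 4 decimal places; limit is 3.
Rounded to 3 decimal places: 90.652 cm.

90.652 cm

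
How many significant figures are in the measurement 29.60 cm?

29.60: trailing zeros after a decimal point are significant.

4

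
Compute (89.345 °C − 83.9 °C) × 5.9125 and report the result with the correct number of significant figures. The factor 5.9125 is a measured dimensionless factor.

89.345 °C − 83.9 °C = 5.445 °C; the difference is limited to 1 decimal place (2 s.f.).
Carrying full precision, 5.445 × 5.9125 = 32.1935625 °C; 5.9125 has 5 s.f., so the result keeps min(2, 5) = 2 s.f.
Rounded to 2 significant figures: 32 °C.

32 °C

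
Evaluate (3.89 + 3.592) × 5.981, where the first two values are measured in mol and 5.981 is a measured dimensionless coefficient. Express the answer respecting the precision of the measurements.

3.89 mol + 3.592 mol = 7.482 mol; the sum is limited to 2 decimal places (3 s.f.).
Carrying full precision, 7.482 × 5.981 = 44.749842 mol; 5.981 has 4 s.f., so the result keeps min(3, 4) = 3 s.f.
Rounded to 3 significant figures: 44.7 mol.

44.7 mol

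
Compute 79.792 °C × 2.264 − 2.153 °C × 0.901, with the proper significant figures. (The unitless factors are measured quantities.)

79.792 × 2.264 = 180.649088 → 180.6 °C (4 s.f., last digit at the 10^-1 place).
2.153 × 0.901 = 1.939853 → 1.94 °C (3 s.f., last digit at the 10^-2 place).
Difference: 178.709235 °C; keep the coarser place, 10^-1.
Result: 178.7 °C.

178.7 °C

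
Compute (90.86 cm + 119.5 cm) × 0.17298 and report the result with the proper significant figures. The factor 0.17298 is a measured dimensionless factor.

36.39 cm

90.86 cm + 119.5 cm = 210.36 cm; the sum is limited to 1 decimal place (4 s.f.).
Carrying full precision, 210.36 × 0.17298 = 36.3880728 cm; 0.17298 has 5 s.f., so the result keeps min(4, 5) = 4 s.f.
Rounded to 4 significant figures: 36.39 cm.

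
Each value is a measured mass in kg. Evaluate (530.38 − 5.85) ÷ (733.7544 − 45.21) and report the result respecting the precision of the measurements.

0.76180

530.38 − 5.85 = 524.53, limited to 2 d.p. → 5 s.f.; 733.7544 − 45.21 = 688.5444, limited to 2 d.p. → 5 s.f.
Carrying full precision, 524.53 ÷ 688.5444 = 0.761795463009…; keep min(5, 5) = 5 s.f.
Rounded to 5 significant figures: 0.76180.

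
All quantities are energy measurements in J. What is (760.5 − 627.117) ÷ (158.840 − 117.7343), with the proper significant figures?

3.245

760.5 − 627.117 = 133.383, limited to 1 d.p. → 4 s.f.; 158.840 − 117.7343 = 41.1057, limited to 3 d.p. → 5 s.f.
Carrying full precision, 133.383 ÷ 41.1057 = 3.24487844751…; keep min(4, 5) = 4 s.f.
Rounded to 4 significant figures: 3.245.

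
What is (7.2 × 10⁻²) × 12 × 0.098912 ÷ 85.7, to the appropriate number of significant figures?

(7.2 × 10⁻²) × 12 × 0.098912 ÷ 85.7 = 0.00099719915986…
Multiplication/division keeps the fewest significant figures: 7.2 × 10⁻² → 2 s.f., 12 → 2 s.f., 0.098912 → 5 s.f., 85.7 → 3 s.f.; limit is 2.
Rounded to 2 significant figures: 0.0010.

0.0010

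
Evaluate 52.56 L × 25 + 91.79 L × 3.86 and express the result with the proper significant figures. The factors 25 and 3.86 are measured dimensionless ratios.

1.7 × 10³ L

52.56 × 25 = 1314 → 1.3 × 10³ L (2 s.f., last digit at the 10^2 place).
91.79 × 3.86 = 354.3094 → 354 L (3 s.f., last digit at the 10^0 place).
Sum: 1668.3094 L; keep the coarser place, 10^2.
Result: 1.7 × 10³ L.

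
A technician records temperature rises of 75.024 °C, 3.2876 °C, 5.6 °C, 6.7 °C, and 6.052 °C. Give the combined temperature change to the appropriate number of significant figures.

96.7 °C

75.024 °C + 3.2876 °C + 5.6 °C + 6.7 °C + 6.052 °C = 96.6636 °C.
Addition/subtraction keeps the fewest decimal places: 75.024 → 3 decimal places, 3.2876 → 4 decimal places, 5.6 → 1 decimal place, 6.7 → 1 decimal place, 6.052 → 3 decimal places; limit is 1.
Rounded to 1 decimal place: 96.7 °C.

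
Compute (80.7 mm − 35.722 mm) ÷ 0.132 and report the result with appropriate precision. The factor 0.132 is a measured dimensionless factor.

80.7 mm − 35.722 mm = 44.978 mm; the difference is limited to 1 decimal place (3 s.f.).
Carrying full precision, 44.978 ÷ 0.132 = 340.742424242… mm; 0.132 has 3 s.f., so the result keeps min(3, 3) = 3 s.f.
Rounded to 3 significant figures: 341 mm.

341 mm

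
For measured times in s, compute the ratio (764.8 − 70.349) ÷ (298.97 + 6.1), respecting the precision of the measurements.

2.276

764.8 − 70.349 = 694.451, limited to 1 d.p. → 4 s.f.; 298.97 + 6.1 = 305.07, limited to 1 d.p. → 4 s.f.
Carrying full precision, 694.451 ÷ 305.07 = 2.27636607992…; keep min(4, 4) = 4 s.f.
Rounded to 4 significant figures: 2.276.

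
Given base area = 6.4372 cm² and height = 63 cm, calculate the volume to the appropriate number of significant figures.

4.1 × 10^2 cm³

volume = 6.4372 cm² × 63 cm = 405.5436 cm³.
6.4372 has 5 significant figures; 63 has 2.
Division/multiplication keeps the fewest: 2 significant figures.
Rounded: 4.1 × 10^2 cm³.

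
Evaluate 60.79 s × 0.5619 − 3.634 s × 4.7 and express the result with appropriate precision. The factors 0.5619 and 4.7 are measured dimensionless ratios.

17 s

60.79 × 0.5619 = 34.157901 → 34.16 s (4 s.f., last digit at the 10^-2 place).
3.634 × 4.7 = 17.0798 → 17 s (2 s.f., last digit at the 10^0 place).
Difference: 17.078101 s; keep the coarser place, 10^0.
Result: 17 s.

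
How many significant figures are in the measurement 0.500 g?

0.500: leading zeros are not significant; trailing zeros after a decimal point are significant.

3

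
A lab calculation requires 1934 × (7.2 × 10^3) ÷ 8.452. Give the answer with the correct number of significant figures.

1.6 × 10^6

1934 × (7.2 × 10^3) ÷ 8.452 = 1647515.38097…
Multiplication/division keeps the fewest significant figures: 1934 → 4 s.f., 7.2 × 10^3 → 2 s.f., 8.452 → 4 s.f.; limit is 2.
Rounded to 2 significant figures: 1.6 × 10^6.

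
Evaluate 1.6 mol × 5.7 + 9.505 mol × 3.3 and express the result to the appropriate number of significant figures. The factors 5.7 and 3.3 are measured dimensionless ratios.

4.0 × 10¹ mol

1.6 × 5.7 = 9.12 → 9.1 mol (2 s.f., last digit at the 10^-1 place).
9.505 × 3.3 = 31.3665 → 31 mol (2 s.f., last digit at the 10^0 place).
Sum: 40.4865 mol; keep the coarser place, 10^0.
Result: 4.0 × 10¹ mol.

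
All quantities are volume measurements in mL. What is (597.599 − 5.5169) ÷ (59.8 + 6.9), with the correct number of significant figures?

597.599 − 5.5169 = 592.0821, limited to 3 d.p. → 6 s.f.; 59.8 + 6.9 = 66.7, limited to 1 d.p. → 3 s.f.
Carrying full precision, 592.0821 ÷ 66.7 = 8.87679310345…; keep min(6, 3) = 3 s.f.
Rounded to 3 significant figures: 8.88.

8.88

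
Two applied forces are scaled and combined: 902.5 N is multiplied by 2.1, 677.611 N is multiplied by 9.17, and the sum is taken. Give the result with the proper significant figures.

902.5 × 2.1 = 1895.25 → 1.9 × 10³ N (2 s.f., last digit at the 10^2 place).
677.611 × 9.17 = 6213.69287 → 6.21 × 10³ N (3 s.f., last digit at the 10^1 place).
Sum: 8108.94287 N; keep the coarser place, 10^2.
Result: 8.1 × 10³ N.

8.1 × 10³ N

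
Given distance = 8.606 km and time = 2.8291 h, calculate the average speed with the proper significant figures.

average speed = 8.606 km ÷ 2.8291 h = 3.04195680605… km/h.
8.606 has 4 significant figures; 2.8291 has 5.
Division/multiplication keeps the fewest: 4 significant figures.
Rounded: 3.042 km/h.

3.042 km/h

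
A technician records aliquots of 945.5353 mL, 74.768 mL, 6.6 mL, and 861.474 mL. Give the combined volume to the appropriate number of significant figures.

1888.4 mL

945.5353 mL + 74.768 mL + 6.6 mL + 861.474 mL = 1888.3773 mL.
Addition/subtraction keeps the fewest decimal places: 945.5353 → 4 decimal places, 74.768 → 3 decimal places, 6.6 → 1 decimal place, 861.474 → 3 decimal places; limit is 1.
Rounded to 1 decimal place: 1888.4 mL.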